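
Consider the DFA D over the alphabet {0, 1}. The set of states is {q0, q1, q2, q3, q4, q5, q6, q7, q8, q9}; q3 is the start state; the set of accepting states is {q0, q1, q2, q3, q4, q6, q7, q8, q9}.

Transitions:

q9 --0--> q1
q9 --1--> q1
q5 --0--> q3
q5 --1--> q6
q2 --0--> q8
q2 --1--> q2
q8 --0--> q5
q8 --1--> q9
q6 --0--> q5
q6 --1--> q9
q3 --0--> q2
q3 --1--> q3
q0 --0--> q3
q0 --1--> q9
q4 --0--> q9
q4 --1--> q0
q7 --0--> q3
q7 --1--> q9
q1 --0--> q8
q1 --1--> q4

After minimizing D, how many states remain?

8

Reachable states from the start: {q0,q1,q2,q3,q4,q5,q6,q8,q9}. Unreachable: {q7} — drop them.
Initial partition by acceptance: {q0,q1,q2,q3,q4,q6,q8,q9} | {q5}.
Split {q0,q1,q2,q3,q4,q6,q8,q9} by δ(·,0) → {q0,q1,q2,q3,q4,q9} and {q6,q8}.
On input 0, block {q0,q1,q2,q3,q4,q9} splits into {q0,q3,q4,q9} and {q1,q2}.
On input 0, block {q0,q3,q4,q9} splits into {q0,q4} and {q3,q9}.
Refine {q0,q4} on symbol 1: members go to different blocks, giving {q0} and {q4}.
Refine {q1,q2} on symbol 1: members go to different blocks, giving {q1} and {q2}.
On input 0, block {q3,q9} splits into {q3} and {q9}.
The partition is now stable with 8 blocks: {q0} | {q5} | {q6,q8} | {q1} | {q3} | {q4} | {q2} | {q9}.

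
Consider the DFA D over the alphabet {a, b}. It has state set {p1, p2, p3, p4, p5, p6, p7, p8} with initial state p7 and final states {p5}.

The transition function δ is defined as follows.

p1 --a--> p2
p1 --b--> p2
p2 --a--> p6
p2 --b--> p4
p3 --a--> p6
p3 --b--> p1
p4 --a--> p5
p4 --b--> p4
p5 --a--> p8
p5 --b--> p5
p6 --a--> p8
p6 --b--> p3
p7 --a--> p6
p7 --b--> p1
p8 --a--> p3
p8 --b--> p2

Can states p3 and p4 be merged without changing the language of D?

No

Every state is reachable, so we keep all 8.
P0 = {p5} | {p1,p2,p3,p4,p6,p7,p8}.
On input a, block {p1,p2,p3,p4,p6,p7,p8} splits into {p1,p2,p3,p6,p7,p8} and {p4}.
Split {p1,p2,p3,p6,p7,p8} by δ(·,b) → {p1,p3,p6,p7,p8} and {p2}.
Split {p1,p3,p6,p7,p8} by δ(·,a) → {p3,p6,p7,p8} and {p1}.
On input b, block {p3,p6,p7,p8} splits into {p3,p7} and {p6} and {p8}.
Stable partition: {p5} | {p3,p7} | {p4} | {p2} | {p1} | {p6} | {p8} — 7 equivalence classes.
p3 and p4 end up in different blocks, so they are distinguishable. For instance, the string 'a' is accepted from only p4.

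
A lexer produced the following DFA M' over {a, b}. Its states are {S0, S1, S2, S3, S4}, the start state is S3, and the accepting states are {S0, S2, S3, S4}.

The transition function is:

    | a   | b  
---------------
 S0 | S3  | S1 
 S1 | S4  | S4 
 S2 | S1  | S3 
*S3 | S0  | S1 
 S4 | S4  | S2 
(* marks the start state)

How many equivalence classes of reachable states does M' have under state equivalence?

Every state is reachable, so we keep all 5.
Initial partition by acceptance: {S0,S2,S3,S4} | {S1}.
Split {S0,S2,S3,S4} by δ(·,a) → {S0,S3,S4} and {S2}.
Split {S0,S3,S4} by δ(·,b) → {S0,S3} and {S4}.
Stable partition: {S0,S3} | {S1} | {S2} | {S4} — 4 equivalence classes.

4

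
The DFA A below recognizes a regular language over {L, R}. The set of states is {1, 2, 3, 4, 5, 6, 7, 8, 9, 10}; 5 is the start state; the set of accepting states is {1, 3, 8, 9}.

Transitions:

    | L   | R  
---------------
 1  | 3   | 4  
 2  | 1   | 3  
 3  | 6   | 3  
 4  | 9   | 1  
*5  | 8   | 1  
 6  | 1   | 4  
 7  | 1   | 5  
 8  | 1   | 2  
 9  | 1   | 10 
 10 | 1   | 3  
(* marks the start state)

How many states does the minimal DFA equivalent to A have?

Reachable states from the start: {1,2,3,4,5,6,8,9,10}. Unreachable: {7} — drop them.
Start with accepting vs non-accepting: {1,3,8,9} | {2,4,5,6,10}.
On input L, block {1,3,8,9} splits into {1,8,9} and {3}.
Split {1,8,9} by δ(·,L) → {8,9} and {1}.
Refine {2,4,5,6,10} on symbol L: members go to different blocks, giving {2,6,10} and {4,5}.
Refine {2,6,10} on symbol R: members go to different blocks, giving {2,10} and {6}.
The partition is now stable with 6 blocks: {8,9} | {2,10} | {3} | {1} | {4,5} | {6}.

6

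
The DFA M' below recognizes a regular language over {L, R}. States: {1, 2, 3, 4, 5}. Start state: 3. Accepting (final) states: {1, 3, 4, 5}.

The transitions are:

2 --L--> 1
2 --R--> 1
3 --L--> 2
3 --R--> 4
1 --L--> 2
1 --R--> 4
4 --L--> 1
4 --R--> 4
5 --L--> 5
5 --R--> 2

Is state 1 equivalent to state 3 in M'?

First remove the unreachable states {5}; 4 states remain.
P0 = {1,3,4} | {2}.
On input L, block {1,3,4} splits into {1,3} and {4}.
Stable partition: {1,3} | {2} | {4} — 3 equivalence classes.
1 and 3 lie in the same block of the stable partition, so they are equivalent — no string distinguishes them.

Yes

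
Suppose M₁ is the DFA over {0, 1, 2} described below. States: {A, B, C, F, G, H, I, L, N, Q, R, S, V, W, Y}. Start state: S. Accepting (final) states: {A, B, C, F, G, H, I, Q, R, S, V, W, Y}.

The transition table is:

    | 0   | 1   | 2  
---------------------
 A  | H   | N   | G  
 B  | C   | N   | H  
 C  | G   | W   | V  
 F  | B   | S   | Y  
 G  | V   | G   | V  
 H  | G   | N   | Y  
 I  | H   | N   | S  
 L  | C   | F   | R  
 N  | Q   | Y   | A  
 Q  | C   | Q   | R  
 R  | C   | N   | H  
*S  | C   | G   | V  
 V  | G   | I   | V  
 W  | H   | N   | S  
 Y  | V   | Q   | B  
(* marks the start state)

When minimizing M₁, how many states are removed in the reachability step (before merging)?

Starting at S and following transitions, the reachable set is {A, B, C, G, H, I, N, Q, R, S, V, W, Y}. That leaves F, L unreachable — 2 in total.

2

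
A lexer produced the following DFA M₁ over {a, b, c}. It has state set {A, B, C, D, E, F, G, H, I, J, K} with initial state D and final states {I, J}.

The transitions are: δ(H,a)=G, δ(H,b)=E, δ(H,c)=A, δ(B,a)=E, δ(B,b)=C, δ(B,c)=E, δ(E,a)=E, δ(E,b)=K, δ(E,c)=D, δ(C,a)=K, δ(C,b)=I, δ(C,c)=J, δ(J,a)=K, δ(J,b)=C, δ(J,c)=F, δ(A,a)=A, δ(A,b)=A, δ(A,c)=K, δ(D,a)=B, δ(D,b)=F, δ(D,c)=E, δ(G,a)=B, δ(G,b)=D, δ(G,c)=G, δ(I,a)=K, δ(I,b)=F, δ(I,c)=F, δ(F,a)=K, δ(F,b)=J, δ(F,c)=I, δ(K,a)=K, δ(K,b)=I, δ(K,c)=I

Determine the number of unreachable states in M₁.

No path from D leads to A, G, H; the other 8 states are all reachable.

3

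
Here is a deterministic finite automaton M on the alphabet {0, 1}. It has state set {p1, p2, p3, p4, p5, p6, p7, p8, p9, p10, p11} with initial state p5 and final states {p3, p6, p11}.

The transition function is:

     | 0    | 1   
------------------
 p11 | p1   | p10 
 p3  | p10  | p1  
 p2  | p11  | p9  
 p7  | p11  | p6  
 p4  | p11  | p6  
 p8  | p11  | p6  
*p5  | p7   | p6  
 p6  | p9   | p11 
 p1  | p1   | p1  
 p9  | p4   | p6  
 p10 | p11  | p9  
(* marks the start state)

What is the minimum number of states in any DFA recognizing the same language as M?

First remove the unreachable states {p2,p3,p8}; 8 states remain.
Initial partition by acceptance: {p6,p11} | {p1,p4,p5,p7,p9,p10}.
Split {p6,p11} by δ(·,1) → {p6} and {p11}.
On input 0, block {p1,p4,p5,p7,p9,p10} splits into {p1,p5,p9} and {p4,p7,p10}.
Split {p1,p5,p9} by δ(·,0) → {p5,p9} and {p1}.
Split {p4,p7,p10} by δ(·,1) → {p4,p7} and {p10}.
The partition is now stable with 6 blocks: {p6} | {p5,p9} | {p11} | {p4,p7} | {p1} | {p10}.

6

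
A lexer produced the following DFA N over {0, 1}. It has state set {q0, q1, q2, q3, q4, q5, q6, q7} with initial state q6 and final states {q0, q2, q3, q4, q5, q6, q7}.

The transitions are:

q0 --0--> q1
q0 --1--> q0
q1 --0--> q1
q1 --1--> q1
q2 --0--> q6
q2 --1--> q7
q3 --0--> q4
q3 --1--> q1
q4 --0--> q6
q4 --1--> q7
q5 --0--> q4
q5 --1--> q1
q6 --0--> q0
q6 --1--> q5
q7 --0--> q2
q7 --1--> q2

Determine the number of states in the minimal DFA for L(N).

States {q3} cannot be reached from the start state, so discard them.
Initial partition by acceptance: {q0,q2,q4,q5,q6,q7} | {q1}.
On input 0, block {q0,q2,q4,q5,q6,q7} splits into {q2,q4,q5,q6,q7} and {q0}.
Split {q2,q4,q5,q6,q7} by δ(·,0) → {q2,q4,q5,q7} and {q6}.
Refine {q2,q4,q5,q7} on symbol 0: members go to different blocks, giving {q2,q4} and {q5,q7}.
Refine {q5,q7} on symbol 1: members go to different blocks, giving {q5} and {q7}.
No further refinement is possible. Final partition (6 blocks): {q2,q4} | {q1} | {q0} | {q6} | {q5} | {q7}.

6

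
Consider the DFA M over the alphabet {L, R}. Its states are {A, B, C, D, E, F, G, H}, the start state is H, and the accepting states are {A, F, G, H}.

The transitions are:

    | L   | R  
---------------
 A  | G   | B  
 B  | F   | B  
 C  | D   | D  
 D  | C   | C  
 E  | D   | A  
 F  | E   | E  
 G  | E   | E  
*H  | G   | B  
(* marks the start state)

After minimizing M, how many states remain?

5

Start with accepting vs non-accepting: {A,F,G,H} | {B,C,D,E}.
Refine {A,F,G,H} on symbol L: members go to different blocks, giving {A,H} and {F,G}.
On input L, block {B,C,D,E} splits into {C,D,E} and {B}.
On input R, block {C,D,E} splits into {C,D} and {E}.
No further refinement is possible. Final partition (5 blocks): {A,H} | {C,D} | {F,G} | {B} | {E}.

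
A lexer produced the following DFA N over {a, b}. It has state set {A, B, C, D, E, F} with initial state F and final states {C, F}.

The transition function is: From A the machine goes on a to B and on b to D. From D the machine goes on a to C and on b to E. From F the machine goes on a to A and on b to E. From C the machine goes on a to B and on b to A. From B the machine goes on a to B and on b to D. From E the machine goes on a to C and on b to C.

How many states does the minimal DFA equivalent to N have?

P0 = {C,F} | {A,B,D,E}.
Split {A,B,D,E} by δ(·,a) → {A,B} and {D,E}.
Split {C,F} by δ(·,b) → {C} and {F}.
Split {D,E} by δ(·,b) → {D} and {E}.
Stable partition: {C} | {A,B} | {D} | {F} | {E} — 5 equivalence classes.

5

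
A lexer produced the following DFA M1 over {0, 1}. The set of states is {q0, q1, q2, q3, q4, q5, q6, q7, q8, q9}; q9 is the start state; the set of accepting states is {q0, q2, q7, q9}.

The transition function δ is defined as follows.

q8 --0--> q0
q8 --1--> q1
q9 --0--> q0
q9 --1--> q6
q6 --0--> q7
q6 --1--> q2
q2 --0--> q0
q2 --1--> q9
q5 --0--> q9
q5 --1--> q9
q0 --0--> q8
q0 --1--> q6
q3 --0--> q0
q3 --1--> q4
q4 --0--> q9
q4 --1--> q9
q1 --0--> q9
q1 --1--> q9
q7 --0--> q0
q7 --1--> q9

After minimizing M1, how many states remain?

First remove the unreachable states {q3,q4,q5}; 7 states remain.
Start with accepting vs non-accepting: {q0,q2,q7,q9} | {q1,q6,q8}.
Split {q0,q2,q7,q9} by δ(·,0) → {q2,q7,q9} and {q0}.
Refine {q2,q7,q9} on symbol 1: members go to different blocks, giving {q2,q7} and {q9}.
Split {q1,q6,q8} by δ(·,0) → {q1} and {q6} and {q8}.
Stable partition: {q2,q7} | {q1} | {q0} | {q9} | {q6} | {q8} — 6 equivalence classes.

6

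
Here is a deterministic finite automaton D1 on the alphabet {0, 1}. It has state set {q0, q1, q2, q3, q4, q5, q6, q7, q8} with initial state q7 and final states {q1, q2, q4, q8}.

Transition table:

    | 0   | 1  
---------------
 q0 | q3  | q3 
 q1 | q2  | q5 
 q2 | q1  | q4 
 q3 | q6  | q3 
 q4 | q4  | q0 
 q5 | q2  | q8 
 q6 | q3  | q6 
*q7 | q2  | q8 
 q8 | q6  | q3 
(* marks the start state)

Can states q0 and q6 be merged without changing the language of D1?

Yes

All states are reachable from the start state.
Initial partition by acceptance: {q1,q2,q4,q8} | {q0,q3,q5,q6,q7}.
On input 0, block {q1,q2,q4,q8} splits into {q1,q2,q4} and {q8}.
Refine {q1,q2,q4} on symbol 1: members go to different blocks, giving {q1,q4} and {q2}.
Split {q1,q4} by δ(·,0) → {q1} and {q4}.
On input 0, block {q0,q3,q5,q6,q7} splits into {q0,q3,q6} and {q5,q7}.
Stable partition: {q1} | {q0,q3,q6} | {q8} | {q2} | {q4} | {q5,q7} — 6 equivalence classes.
q0 and q6 lie in the same block of the stable partition, so they are equivalent — no string distinguishes them.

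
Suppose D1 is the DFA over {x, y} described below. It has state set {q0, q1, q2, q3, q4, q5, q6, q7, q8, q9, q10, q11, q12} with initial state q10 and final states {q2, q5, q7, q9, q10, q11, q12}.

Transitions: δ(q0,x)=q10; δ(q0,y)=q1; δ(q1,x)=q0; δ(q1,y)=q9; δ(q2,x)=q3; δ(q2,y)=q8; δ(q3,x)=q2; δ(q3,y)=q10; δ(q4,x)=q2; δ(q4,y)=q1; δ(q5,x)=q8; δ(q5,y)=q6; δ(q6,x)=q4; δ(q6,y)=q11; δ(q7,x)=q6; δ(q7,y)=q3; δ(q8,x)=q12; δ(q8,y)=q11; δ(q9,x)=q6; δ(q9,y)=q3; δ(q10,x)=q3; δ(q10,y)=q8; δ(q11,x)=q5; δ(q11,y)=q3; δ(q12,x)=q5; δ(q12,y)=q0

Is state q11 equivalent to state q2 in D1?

No

First remove the unreachable states {q7}; 12 states remain.
Start with accepting vs non-accepting: {q2,q5,q9,q10,q11,q12} | {q0,q1,q3,q4,q6,q8}.
Refine {q2,q5,q9,q10,q11,q12} on symbol x: members go to different blocks, giving {q2,q5,q9,q10} and {q11,q12}.
Split {q0,q1,q3,q4,q6,q8} by δ(·,x) → {q0,q3,q4} and {q1,q6} and {q8}.
Refine {q2,q5,q9,q10} on symbol x: members go to different blocks, giving {q2,q10} and {q5} and {q9}.
Split {q0,q3,q4} by δ(·,y) → {q0,q4} and {q3}.
Refine {q11,q12} on symbol y: members go to different blocks, giving {q11} and {q12}.
Split {q1,q6} by δ(·,y) → {q1} and {q6}.
Stable partition: {q2,q10} | {q0,q4} | {q11} | {q1} | {q8} | {q5} | {q9} | {q3} | {q12} | {q6} — 10 equivalence classes.
q11 and q2 end up in different blocks, so they are distinguishable. For instance, the string 'x' is accepted from only q11.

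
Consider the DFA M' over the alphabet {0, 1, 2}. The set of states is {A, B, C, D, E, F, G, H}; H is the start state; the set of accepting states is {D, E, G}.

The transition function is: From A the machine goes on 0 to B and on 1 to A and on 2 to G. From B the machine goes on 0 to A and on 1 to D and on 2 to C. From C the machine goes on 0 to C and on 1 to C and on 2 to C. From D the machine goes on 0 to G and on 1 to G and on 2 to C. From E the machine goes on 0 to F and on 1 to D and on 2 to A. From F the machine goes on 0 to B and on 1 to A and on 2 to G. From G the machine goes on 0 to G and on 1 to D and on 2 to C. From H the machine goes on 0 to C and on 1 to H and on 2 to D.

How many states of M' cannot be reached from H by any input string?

4

No path from H leads to A, B, E, F; the other 4 states are all reachable.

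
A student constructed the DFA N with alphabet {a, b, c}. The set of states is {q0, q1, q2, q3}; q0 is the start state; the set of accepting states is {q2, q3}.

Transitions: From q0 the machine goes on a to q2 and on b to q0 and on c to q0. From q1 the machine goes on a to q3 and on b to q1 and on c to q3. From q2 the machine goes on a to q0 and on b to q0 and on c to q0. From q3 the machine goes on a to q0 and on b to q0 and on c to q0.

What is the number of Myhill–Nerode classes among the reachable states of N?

2

First remove the unreachable states {q1,q3}; 2 states remain.
Start with accepting vs non-accepting: {q2} | {q0}.
The partition is now stable with 2 blocks: {q2} | {q0}.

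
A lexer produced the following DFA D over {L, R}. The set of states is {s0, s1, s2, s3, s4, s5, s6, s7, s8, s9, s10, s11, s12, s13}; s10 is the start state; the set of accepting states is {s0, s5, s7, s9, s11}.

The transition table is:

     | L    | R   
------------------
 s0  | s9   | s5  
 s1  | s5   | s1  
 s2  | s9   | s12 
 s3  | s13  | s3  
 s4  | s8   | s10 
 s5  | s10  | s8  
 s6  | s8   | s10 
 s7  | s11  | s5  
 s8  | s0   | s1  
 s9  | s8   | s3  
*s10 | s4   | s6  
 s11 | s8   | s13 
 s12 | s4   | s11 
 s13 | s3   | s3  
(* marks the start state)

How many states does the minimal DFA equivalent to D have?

First remove the unreachable states {s2,s7,s11,s12}; 10 states remain.
Initial partition by acceptance: {s0,s5,s9} | {s1,s3,s4,s6,s8,s10,s13}.
On input L, block {s0,s5,s9} splits into {s5,s9} and {s0}.
Split {s1,s3,s4,s6,s8,s10,s13} by δ(·,L) → {s3,s4,s6,s10,s13} and {s1} and {s8}.
On input L, block {s5,s9} splits into {s5} and {s9}.
On input L, block {s3,s4,s6,s10,s13} splits into {s3,s10,s13} and {s4,s6}.
On input L, block {s3,s10,s13} splits into {s3,s13} and {s10}.
Stable partition: {s5} | {s3,s13} | {s0} | {s1} | {s8} | {s9} | {s4,s6} | {s10} — 8 equivalence classes.

8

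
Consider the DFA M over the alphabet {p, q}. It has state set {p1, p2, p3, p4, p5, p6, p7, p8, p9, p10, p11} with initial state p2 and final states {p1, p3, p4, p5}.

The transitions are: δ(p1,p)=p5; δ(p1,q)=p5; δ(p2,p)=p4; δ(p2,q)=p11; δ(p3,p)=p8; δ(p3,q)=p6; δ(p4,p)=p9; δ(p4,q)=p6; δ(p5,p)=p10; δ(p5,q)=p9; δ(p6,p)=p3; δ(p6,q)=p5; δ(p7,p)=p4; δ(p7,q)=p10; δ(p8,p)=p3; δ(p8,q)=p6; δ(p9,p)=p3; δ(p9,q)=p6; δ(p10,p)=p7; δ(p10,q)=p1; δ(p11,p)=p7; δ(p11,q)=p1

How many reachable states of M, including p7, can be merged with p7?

2

Every state is reachable, so we keep all 11.
P0 = {p1,p3,p4,p5} | {p2,p6,p7,p8,p9,p10,p11}.
Split {p1,p3,p4,p5} by δ(·,p) → {p3,p4,p5} and {p1}.
Refine {p2,p6,p7,p8,p9,p10,p11} on symbol p: members go to different blocks, giving {p2,p6,p7,p8,p9} and {p10,p11}.
Refine {p3,p4,p5} on symbol p: members go to different blocks, giving {p3,p4} and {p5}.
Split {p2,p6,p7,p8,p9} by δ(·,q) → {p2,p7} and {p8,p9} and {p6}.
No further refinement is possible. Final partition (7 blocks): {p3,p4} | {p2,p7} | {p1} | {p10,p11} | {p5} | {p8,p9} | {p6}.
The equivalence class containing p7 is {p2,p7}, of size 2.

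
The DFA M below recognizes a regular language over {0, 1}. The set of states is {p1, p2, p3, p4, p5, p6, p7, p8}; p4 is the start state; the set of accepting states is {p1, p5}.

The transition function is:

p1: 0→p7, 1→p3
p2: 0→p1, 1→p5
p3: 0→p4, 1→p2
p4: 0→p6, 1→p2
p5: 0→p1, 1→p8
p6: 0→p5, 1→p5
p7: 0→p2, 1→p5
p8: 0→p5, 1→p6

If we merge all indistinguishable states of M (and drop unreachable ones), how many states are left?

8

Start with accepting vs non-accepting: {p1,p5} | {p2,p3,p4,p6,p7,p8}.
On input 0, block {p1,p5} splits into {p1} and {p5}.
Refine {p2,p3,p4,p6,p7,p8} on symbol 0: members go to different blocks, giving {p3,p4,p7} and {p6,p8} and {p2}.
Refine {p3,p4,p7} on symbol 0: members go to different blocks, giving {p3} and {p4} and {p7}.
On input 1, block {p6,p8} splits into {p6} and {p8}.
No further refinement is possible. Final partition (8 blocks): {p1} | {p3} | {p5} | {p6} | {p2} | {p4} | {p7} | {p8}.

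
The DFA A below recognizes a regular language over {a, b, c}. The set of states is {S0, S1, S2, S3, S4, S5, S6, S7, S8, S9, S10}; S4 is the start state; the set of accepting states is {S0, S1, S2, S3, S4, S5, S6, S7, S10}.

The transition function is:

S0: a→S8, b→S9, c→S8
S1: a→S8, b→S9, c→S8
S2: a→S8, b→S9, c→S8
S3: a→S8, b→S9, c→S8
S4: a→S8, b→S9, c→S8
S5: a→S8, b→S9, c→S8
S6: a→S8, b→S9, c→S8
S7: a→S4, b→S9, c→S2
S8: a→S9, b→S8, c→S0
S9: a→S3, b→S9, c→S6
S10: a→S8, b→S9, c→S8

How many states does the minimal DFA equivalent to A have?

First remove the unreachable states {S1,S2,S5,S7,S10}; 6 states remain.
Start with accepting vs non-accepting: {S0,S3,S4,S6} | {S8,S9}.
Split {S8,S9} by δ(·,a) → {S8} and {S9}.
No further refinement is possible. Final partition (3 blocks): {S0,S3,S4,S6} | {S8} | {S9}.

3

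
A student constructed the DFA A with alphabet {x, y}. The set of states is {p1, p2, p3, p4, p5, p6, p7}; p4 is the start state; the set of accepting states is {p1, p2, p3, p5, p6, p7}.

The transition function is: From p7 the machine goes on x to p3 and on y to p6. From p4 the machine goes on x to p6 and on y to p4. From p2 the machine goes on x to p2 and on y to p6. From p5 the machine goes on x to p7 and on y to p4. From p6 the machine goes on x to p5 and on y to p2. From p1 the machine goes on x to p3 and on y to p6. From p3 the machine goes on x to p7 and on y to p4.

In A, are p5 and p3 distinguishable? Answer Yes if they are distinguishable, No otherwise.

No

States {p1} cannot be reached from the start state, so discard them.
Start with accepting vs non-accepting: {p2,p3,p5,p6,p7} | {p4}.
Split {p2,p3,p5,p6,p7} by δ(·,y) → {p2,p6,p7} and {p3,p5}.
Split {p2,p6,p7} by δ(·,x) → {p6,p7} and {p2}.
On input y, block {p6,p7} splits into {p6} and {p7}.
The partition is now stable with 5 blocks: {p6} | {p4} | {p3,p5} | {p2} | {p7}.
p5 and p3 lie in the same block of the stable partition, so they are equivalent — no string distinguishes them.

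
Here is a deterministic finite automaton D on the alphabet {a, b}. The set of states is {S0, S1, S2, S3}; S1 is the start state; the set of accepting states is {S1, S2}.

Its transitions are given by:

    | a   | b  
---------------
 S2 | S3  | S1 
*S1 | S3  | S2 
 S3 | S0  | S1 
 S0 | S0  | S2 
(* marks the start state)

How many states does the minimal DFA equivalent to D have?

2

P0 = {S1,S2} | {S0,S3}.
Stable partition: {S1,S2} | {S0,S3} — 2 equivalence classes.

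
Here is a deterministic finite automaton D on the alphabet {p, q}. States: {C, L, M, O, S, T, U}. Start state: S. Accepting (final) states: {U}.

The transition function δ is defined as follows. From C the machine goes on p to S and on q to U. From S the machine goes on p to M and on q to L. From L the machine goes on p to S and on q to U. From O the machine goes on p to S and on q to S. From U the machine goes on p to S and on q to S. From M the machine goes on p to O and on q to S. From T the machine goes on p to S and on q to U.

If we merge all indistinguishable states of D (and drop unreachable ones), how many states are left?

Reachable states from the start: {L,M,O,S,U}. Unreachable: {C,T} — drop them.
P0 = {U} | {L,M,O,S}.
Split {L,M,O,S} by δ(·,q) → {M,O,S} and {L}.
On input q, block {M,O,S} splits into {M,O} and {S}.
Refine {M,O} on symbol p: members go to different blocks, giving {O} and {M}.
Stable partition: {U} | {O} | {L} | {S} | {M} — 5 equivalence classes.

5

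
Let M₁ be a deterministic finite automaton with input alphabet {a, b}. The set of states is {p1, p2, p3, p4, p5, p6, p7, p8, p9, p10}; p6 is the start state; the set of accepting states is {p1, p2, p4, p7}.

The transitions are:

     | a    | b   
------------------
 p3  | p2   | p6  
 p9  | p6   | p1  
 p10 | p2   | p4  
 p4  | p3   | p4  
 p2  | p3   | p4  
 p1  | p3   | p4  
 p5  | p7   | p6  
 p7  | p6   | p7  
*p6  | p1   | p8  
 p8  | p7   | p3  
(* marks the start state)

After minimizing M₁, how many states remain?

States {p5,p9,p10} cannot be reached from the start state, so discard them.
Start with accepting vs non-accepting: {p1,p2,p4,p7} | {p3,p6,p8}.
Stable partition: {p1,p2,p4,p7} | {p3,p6,p8} — 2 equivalence classes.

2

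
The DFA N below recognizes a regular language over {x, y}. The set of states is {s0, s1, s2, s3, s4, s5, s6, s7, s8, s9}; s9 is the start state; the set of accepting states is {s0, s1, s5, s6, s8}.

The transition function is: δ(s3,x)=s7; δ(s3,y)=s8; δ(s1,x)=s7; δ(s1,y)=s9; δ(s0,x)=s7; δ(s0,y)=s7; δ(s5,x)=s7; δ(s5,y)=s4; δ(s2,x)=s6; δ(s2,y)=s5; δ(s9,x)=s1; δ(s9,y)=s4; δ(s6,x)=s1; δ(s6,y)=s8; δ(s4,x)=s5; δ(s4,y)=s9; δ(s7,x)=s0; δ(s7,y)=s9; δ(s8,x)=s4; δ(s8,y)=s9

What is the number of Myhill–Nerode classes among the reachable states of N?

States {s2,s3,s6,s8} cannot be reached from the start state, so discard them.
Start with accepting vs non-accepting: {s0,s1,s5} | {s4,s7,s9}.
Stable partition: {s0,s1,s5} | {s4,s7,s9} — 2 equivalence classes.

2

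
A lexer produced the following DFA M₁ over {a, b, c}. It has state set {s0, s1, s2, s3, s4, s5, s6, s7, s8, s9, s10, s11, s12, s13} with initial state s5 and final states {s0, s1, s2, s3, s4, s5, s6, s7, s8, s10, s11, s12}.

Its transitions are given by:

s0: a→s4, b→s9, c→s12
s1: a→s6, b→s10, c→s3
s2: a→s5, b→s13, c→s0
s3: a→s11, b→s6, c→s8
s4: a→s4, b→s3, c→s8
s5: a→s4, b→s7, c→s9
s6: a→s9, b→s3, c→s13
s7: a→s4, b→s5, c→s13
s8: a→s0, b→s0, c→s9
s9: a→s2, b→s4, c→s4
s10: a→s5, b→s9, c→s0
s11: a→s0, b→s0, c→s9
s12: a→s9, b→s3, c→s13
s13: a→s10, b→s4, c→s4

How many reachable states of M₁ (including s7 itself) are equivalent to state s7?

2

States {s1} cannot be reached from the start state, so discard them.
Initial partition by acceptance: {s0,s2,s3,s4,s5,s6,s7,s8,s10,s11,s12} | {s9,s13}.
Refine {s0,s2,s3,s4,s5,s6,s7,s8,s10,s11,s12} on symbol a: members go to different blocks, giving {s0,s2,s3,s4,s5,s7,s8,s10,s11} and {s6,s12}.
Refine {s0,s2,s3,s4,s5,s7,s8,s10,s11} on symbol b: members go to different blocks, giving {s4,s5,s7,s8,s11} and {s0,s2,s10} and {s3}.
Refine {s4,s5,s7,s8,s11} on symbol a: members go to different blocks, giving {s4,s5,s7} and {s8,s11}.
Refine {s4,s5,s7} on symbol b: members go to different blocks, giving {s5,s7} and {s4}.
Split {s0,s2,s10} by δ(·,a) → {s2,s10} and {s0}.
The partition is now stable with 8 blocks: {s5,s7} | {s9,s13} | {s6,s12} | {s2,s10} | {s3} | {s8,s11} | {s4} | {s0}.
The equivalence class containing s7 is {s5,s7}, of size 2.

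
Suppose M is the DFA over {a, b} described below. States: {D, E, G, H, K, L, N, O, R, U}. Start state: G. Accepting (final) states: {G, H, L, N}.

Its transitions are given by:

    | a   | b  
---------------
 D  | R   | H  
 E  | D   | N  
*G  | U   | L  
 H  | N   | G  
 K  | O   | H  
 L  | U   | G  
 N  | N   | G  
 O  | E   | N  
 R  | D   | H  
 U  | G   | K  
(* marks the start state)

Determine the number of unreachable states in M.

A breadth-first search from the start state visits every state.

0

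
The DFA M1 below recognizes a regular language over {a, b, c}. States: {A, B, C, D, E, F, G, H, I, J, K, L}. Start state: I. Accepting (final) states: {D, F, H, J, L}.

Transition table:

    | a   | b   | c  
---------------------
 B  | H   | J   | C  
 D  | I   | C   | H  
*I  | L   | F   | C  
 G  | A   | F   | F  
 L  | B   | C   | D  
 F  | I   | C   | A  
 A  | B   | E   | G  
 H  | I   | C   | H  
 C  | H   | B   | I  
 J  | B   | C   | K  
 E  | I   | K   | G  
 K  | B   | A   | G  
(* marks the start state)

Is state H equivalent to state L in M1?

Start with accepting vs non-accepting: {D,F,H,J,L} | {A,B,C,E,G,I,K}.
Split {D,F,H,J,L} by δ(·,c) → {D,H,L} and {F,J}.
Refine {A,B,C,E,G,I,K} on symbol a: members go to different blocks, giving {A,E,G,K} and {B,C,I}.
Refine {A,E,G,K} on symbol a: members go to different blocks, giving {A,E,K} and {G}.
Refine {B,C,I} on symbol b: members go to different blocks, giving {B,I} and {C}.
The partition is now stable with 6 blocks: {D,H,L} | {A,E,K} | {F,J} | {B,I} | {G} | {C}.
H and L lie in the same block of the stable partition, so they are equivalent — no string distinguishes them.

Yes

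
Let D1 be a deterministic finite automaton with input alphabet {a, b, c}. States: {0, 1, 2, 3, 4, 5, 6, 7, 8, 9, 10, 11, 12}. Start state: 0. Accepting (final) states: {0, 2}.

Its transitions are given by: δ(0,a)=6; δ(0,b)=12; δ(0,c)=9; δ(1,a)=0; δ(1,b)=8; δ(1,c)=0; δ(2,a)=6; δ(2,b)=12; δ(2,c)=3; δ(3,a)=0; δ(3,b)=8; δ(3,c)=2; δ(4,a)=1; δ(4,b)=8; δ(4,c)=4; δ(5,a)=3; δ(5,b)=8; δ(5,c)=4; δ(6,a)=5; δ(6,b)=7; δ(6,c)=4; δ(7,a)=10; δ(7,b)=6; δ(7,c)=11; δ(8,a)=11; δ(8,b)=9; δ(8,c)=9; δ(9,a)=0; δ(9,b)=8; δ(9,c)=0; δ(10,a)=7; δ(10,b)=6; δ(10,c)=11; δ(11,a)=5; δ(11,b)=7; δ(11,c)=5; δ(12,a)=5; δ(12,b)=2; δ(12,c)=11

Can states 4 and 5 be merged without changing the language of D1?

All states are reachable from the start state.
P0 = {0,2} | {1,3,4,5,6,7,8,9,10,11,12}.
Refine {1,3,4,5,6,7,8,9,10,11,12} on symbol a: members go to different blocks, giving {4,5,6,7,8,10,11,12} and {1,3,9}.
Split {4,5,6,7,8,10,11,12} by δ(·,a) → {6,7,8,10,11,12} and {4,5}.
On input a, block {6,7,8,10,11,12} splits into {6,11,12} and {7,8,10}.
Split {6,11,12} by δ(·,b) → {6,11} and {12}.
On input a, block {7,8,10} splits into {7,10} and {8}.
Stable partition: {0,2} | {6,11} | {1,3,9} | {4,5} | {7,10} | {12} | {8} — 7 equivalence classes.
4 and 5 lie in the same block of the stable partition, so they are equivalent — no string distinguishes them.

Yes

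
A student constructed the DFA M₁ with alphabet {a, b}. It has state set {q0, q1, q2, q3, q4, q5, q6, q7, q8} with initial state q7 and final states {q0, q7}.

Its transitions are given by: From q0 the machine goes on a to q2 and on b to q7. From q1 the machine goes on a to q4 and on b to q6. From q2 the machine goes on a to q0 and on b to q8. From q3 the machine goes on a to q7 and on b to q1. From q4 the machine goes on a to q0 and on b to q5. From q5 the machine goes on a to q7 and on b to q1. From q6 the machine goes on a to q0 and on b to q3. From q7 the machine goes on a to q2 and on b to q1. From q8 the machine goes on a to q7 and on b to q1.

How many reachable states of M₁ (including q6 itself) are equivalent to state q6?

3

Start with accepting vs non-accepting: {q0,q7} | {q1,q2,q3,q4,q5,q6,q8}.
Split {q0,q7} by δ(·,b) → {q0} and {q7}.
Split {q1,q2,q3,q4,q5,q6,q8} by δ(·,a) → {q2,q4,q6} and {q3,q5,q8} and {q1}.
No further refinement is possible. Final partition (5 blocks): {q0} | {q2,q4,q6} | {q7} | {q3,q5,q8} | {q1}.
State q6 belongs to the block {q2,q4,q6}, which has 3 states.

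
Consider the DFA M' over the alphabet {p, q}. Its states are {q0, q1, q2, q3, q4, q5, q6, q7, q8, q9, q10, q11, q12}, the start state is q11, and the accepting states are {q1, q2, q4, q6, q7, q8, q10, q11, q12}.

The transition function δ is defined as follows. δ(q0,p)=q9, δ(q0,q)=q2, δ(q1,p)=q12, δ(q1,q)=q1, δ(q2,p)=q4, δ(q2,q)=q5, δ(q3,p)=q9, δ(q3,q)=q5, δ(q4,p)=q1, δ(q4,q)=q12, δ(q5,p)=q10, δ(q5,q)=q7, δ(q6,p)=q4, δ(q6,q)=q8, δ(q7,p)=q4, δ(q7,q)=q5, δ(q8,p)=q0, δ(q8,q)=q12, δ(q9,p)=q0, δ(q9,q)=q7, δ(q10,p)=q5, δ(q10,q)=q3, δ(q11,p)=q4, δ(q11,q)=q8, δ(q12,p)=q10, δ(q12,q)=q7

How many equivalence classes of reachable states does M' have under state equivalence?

First remove the unreachable states {q6}; 12 states remain.
Initial partition by acceptance: {q1,q2,q4,q7,q8,q10,q11,q12} | {q0,q3,q5,q9}.
Refine {q1,q2,q4,q7,q8,q10,q11,q12} on symbol p: members go to different blocks, giving {q1,q2,q4,q7,q11,q12} and {q8,q10}.
Split {q1,q2,q4,q7,q11,q12} by δ(·,p) → {q1,q2,q4,q7,q11} and {q12}.
Refine {q1,q2,q4,q7,q11} on symbol p: members go to different blocks, giving {q2,q4,q7,q11} and {q1}.
Split {q2,q4,q7,q11} by δ(·,p) → {q2,q7,q11} and {q4}.
On input q, block {q2,q7,q11} splits into {q2,q7} and {q11}.
Split {q0,q3,q5,q9} by δ(·,p) → {q0,q3,q9} and {q5}.
Refine {q0,q3,q9} on symbol q: members go to different blocks, giving {q0,q9} and {q3}.
Split {q8,q10} by δ(·,p) → {q8} and {q10}.
No further refinement is possible. Final partition (10 blocks): {q2,q7} | {q0,q9} | {q8} | {q12} | {q1} | {q4} | {q11} | {q5} | {q3} | {q10}.

10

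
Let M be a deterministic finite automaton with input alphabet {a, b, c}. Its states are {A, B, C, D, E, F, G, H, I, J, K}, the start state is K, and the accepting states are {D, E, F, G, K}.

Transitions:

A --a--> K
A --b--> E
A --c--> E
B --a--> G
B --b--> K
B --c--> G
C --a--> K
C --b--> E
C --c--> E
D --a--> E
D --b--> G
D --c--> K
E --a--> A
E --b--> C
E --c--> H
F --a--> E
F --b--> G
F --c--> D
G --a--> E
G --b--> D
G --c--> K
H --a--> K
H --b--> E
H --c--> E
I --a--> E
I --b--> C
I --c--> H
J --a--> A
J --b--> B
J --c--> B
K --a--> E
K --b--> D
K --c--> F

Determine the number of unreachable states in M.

3

BFS from K reaches {A, C, D, E, F, G, H, K}; the 3 state(s) B, I, J are never visited.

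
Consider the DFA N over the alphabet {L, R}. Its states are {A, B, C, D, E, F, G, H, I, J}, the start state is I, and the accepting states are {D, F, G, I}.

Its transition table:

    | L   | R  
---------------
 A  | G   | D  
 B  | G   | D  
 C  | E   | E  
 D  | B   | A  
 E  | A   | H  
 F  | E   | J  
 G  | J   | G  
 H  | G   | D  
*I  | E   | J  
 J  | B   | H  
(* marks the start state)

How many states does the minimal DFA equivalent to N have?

5

States {C,F} cannot be reached from the start state, so discard them.
Start with accepting vs non-accepting: {D,G,I} | {A,B,E,H,J}.
On input R, block {D,G,I} splits into {D,I} and {G}.
Split {A,B,E,H,J} by δ(·,L) → {A,B,H} and {E,J}.
On input L, block {D,I} splits into {D} and {I}.
No further refinement is possible. Final partition (5 blocks): {D} | {A,B,H} | {G} | {E,J} | {I}.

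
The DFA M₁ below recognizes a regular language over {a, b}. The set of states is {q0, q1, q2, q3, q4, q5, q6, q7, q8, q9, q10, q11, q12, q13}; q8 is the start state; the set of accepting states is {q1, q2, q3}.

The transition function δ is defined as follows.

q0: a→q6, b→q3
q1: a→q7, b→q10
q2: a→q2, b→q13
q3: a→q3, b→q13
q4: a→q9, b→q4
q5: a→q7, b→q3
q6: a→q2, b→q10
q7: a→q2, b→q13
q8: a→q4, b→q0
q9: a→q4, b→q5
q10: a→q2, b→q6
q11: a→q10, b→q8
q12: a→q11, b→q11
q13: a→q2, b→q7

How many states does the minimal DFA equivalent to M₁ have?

First remove the unreachable states {q1,q11,q12}; 11 states remain.
Start with accepting vs non-accepting: {q2,q3} | {q0,q4,q5,q6,q7,q8,q9,q10,q13}.
Refine {q0,q4,q5,q6,q7,q8,q9,q10,q13} on symbol a: members go to different blocks, giving {q0,q4,q5,q8,q9} and {q6,q7,q10,q13}.
On input a, block {q0,q4,q5,q8,q9} splits into {q4,q8,q9} and {q0,q5}.
Split {q4,q8,q9} by δ(·,b) → {q8,q9} and {q4}.
The partition is now stable with 5 blocks: {q2,q3} | {q8,q9} | {q6,q7,q10,q13} | {q0,q5} | {q4}.

5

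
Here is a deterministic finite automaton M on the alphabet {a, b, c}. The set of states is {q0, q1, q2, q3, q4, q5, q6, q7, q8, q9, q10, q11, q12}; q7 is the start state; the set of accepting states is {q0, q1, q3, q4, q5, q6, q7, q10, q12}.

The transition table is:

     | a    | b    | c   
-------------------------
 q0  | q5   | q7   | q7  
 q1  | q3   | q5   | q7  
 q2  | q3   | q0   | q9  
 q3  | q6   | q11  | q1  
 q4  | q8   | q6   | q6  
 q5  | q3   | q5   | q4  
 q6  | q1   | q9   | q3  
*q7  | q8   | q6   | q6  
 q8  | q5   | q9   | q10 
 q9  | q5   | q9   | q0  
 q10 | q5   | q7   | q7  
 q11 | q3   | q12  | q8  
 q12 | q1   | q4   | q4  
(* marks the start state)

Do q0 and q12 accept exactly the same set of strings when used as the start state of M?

Yes

States {q2} cannot be reached from the start state, so discard them.
Start with accepting vs non-accepting: {q0,q1,q3,q4,q5,q6,q7,q10,q12} | {q8,q9,q11}.
Split {q0,q1,q3,q4,q5,q6,q7,q10,q12} by δ(·,a) → {q0,q1,q3,q5,q6,q10,q12} and {q4,q7}.
Refine {q0,q1,q3,q5,q6,q10,q12} on symbol b: members go to different blocks, giving {q0,q10,q12} and {q1,q5} and {q3,q6}.
On input a, block {q8,q9,q11} splits into {q8,q9} and {q11}.
Refine {q3,q6} on symbol a: members go to different blocks, giving {q3} and {q6}.
No further refinement is possible. Final partition (7 blocks): {q0,q10,q12} | {q8,q9} | {q4,q7} | {q1,q5} | {q3} | {q11} | {q6}.
q0 and q12 lie in the same block of the stable partition, so they are equivalent — no string distinguishes them.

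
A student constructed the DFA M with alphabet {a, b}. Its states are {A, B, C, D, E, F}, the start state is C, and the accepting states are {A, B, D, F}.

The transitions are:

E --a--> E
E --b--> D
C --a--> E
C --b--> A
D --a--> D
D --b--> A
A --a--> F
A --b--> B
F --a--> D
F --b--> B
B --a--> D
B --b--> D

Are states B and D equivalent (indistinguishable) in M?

Every state is reachable, so we keep all 6.
Initial partition by acceptance: {A,B,D,F} | {C,E}.
No further refinement is possible. Final partition (2 blocks): {A,B,D,F} | {C,E}.
B and D lie in the same block of the stable partition, so they are equivalent — no string distinguishes them.

Yes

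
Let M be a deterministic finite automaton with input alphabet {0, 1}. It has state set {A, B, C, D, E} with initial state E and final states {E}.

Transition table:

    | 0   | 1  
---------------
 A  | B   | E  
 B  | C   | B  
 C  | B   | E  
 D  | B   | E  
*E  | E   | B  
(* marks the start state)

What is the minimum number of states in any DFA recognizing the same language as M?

3

First remove the unreachable states {A,D}; 3 states remain.
Initial partition by acceptance: {E} | {B,C}.
On input 1, block {B,C} splits into {B} and {C}.
The partition is now stable with 3 blocks: {E} | {B} | {C}.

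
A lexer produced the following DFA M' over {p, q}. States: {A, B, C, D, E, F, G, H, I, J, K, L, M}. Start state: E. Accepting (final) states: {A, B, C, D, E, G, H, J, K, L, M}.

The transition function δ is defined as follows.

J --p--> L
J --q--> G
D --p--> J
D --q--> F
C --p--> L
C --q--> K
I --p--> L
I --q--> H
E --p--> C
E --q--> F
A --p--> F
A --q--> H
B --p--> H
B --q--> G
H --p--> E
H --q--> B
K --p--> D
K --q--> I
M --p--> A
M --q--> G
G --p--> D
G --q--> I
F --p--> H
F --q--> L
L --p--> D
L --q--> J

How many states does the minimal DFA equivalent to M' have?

Reachable states from the start: {B,C,D,E,F,G,H,I,J,K,L}. Unreachable: {A,M} — drop them.
P0 = {B,C,D,E,G,H,J,K,L} | {F,I}.
On input q, block {B,C,D,E,G,H,J,K,L} splits into {B,C,H,J,L} and {D,E,G,K}.
On input p, block {B,C,H,J,L} splits into {B,C,J} and {H,L}.
On input p, block {D,E,G,K} splits into {D,E} and {G,K}.
Stable partition: {B,C,J} | {F,I} | {D,E} | {H,L} | {G,K} — 5 equivalence classes.

5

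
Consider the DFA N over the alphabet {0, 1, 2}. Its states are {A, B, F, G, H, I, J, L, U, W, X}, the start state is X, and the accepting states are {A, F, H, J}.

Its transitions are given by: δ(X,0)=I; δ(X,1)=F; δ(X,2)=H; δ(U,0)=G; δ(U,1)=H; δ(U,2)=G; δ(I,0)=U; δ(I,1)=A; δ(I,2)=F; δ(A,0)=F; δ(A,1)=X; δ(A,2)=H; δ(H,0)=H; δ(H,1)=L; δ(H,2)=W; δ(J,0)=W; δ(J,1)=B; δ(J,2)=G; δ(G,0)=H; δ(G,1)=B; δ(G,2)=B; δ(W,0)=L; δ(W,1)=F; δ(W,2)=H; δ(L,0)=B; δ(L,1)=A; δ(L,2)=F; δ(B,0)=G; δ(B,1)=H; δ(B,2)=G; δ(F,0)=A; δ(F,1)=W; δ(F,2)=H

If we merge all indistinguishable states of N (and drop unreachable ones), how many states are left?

States {J} cannot be reached from the start state, so discard them.
P0 = {A,F,H} | {B,G,I,L,U,W,X}.
Refine {A,F,H} on symbol 2: members go to different blocks, giving {A,F} and {H}.
On input 0, block {B,G,I,L,U,W,X} splits into {B,I,L,U,W,X} and {G}.
Split {B,I,L,U,W,X} by δ(·,0) → {I,L,W,X} and {B,U}.
On input 0, block {I,L,W,X} splits into {I,L} and {W,X}.
No further refinement is possible. Final partition (6 blocks): {A,F} | {I,L} | {H} | {G} | {B,U} | {W,X}.

6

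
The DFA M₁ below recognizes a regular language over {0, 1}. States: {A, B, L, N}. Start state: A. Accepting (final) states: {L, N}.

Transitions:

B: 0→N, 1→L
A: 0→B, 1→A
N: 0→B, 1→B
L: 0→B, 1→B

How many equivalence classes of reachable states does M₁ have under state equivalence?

3

Initial partition by acceptance: {L,N} | {A,B}.
Refine {A,B} on symbol 0: members go to different blocks, giving {B} and {A}.
The partition is now stable with 3 blocks: {L,N} | {B} | {A}.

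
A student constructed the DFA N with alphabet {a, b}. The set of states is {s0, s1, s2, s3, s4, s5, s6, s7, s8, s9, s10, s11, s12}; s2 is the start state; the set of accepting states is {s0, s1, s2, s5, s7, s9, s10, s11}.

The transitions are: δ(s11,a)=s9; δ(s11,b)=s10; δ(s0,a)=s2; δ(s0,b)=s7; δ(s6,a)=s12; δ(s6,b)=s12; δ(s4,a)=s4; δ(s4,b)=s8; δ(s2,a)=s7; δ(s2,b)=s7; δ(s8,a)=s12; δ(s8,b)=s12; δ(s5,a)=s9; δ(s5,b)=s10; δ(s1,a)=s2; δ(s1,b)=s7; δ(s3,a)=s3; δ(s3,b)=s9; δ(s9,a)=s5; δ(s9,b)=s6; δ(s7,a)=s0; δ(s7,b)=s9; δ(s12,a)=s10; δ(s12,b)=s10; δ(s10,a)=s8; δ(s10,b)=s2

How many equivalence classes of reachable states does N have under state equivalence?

States {s1,s3,s4,s11} cannot be reached from the start state, so discard them.
Start with accepting vs non-accepting: {s0,s2,s5,s7,s9,s10} | {s6,s8,s12}.
Refine {s0,s2,s5,s7,s9,s10} on symbol a: members go to different blocks, giving {s0,s2,s5,s7,s9} and {s10}.
On input b, block {s0,s2,s5,s7,s9} splits into {s0,s2,s7} and {s5} and {s9}.
Split {s0,s2,s7} by δ(·,b) → {s0,s2} and {s7}.
Split {s0,s2} by δ(·,a) → {s0} and {s2}.
Refine {s6,s8,s12} on symbol a: members go to different blocks, giving {s6,s8} and {s12}.
Stable partition: {s0} | {s6,s8} | {s10} | {s5} | {s9} | {s7} | {s2} | {s12} — 8 equivalence classes.

8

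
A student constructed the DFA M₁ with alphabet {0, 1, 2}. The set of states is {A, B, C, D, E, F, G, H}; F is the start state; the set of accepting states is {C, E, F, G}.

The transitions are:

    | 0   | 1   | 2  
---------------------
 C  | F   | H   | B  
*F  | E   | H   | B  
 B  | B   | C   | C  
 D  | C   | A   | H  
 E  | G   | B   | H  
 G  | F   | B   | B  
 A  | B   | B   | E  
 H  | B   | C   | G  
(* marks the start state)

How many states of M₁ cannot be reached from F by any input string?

Starting at F and following transitions, the reachable set is {B, C, E, F, G, H}. That leaves A, D unreachable — 2 in total.

2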